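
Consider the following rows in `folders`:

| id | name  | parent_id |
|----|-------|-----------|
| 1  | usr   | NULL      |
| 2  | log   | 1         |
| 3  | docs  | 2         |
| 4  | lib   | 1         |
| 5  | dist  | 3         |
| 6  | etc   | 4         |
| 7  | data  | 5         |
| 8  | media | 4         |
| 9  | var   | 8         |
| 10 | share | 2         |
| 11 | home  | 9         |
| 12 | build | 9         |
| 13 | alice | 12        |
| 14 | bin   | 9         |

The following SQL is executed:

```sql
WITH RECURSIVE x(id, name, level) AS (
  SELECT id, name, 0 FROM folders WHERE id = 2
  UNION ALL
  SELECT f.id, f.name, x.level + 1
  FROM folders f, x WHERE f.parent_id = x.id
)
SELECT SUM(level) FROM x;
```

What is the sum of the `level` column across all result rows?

7

Base: id=2 (log) at level 0.
Iteration 1: rows with parent_id in {2} -> docs (id 3, level 1), share (id 10, level 1).
Iteration 2: rows with parent_id in {3,10} -> dist (id 5, level 2).
Iteration 3: rows with parent_id in {5} -> data (id 7, level 3).
Iteration 4: no rows with parent_id in {7}; recursion stops.
SUM(level) = 0 + 1 + 1 + 2 + 3 = 7.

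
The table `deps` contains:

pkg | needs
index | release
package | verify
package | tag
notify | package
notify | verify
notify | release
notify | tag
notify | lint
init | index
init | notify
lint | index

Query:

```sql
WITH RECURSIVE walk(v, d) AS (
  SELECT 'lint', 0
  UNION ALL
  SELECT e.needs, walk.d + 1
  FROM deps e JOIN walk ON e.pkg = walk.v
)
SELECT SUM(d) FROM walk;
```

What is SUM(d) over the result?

3

Base: (lint, d=0).
Iteration 1: edges from {lint} -> (index, d=1).
Iteration 2: edges from {index} -> (release, d=2).
Iteration 3: no outgoing edges from {release}; recursion stops.
SUM(d) = 0 + 1 + 2 = 3.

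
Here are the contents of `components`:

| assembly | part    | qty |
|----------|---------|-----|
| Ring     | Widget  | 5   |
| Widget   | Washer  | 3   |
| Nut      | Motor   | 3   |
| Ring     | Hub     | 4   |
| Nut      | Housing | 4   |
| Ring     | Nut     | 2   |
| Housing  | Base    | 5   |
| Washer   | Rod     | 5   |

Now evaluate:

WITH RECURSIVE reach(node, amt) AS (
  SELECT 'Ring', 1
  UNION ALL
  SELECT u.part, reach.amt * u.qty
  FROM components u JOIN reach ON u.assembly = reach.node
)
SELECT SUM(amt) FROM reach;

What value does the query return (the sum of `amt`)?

Base: (Ring, amt=1).
Iteration 1: components of {Ring} -> Hub = 1*4 = 4, Nut = 1*2 = 2, Widget = 1*5 = 5.
Iteration 2: components of {Hub,Nut,Widget} -> Housing = 2*4 = 8, Motor = 2*3 = 6, Washer = 5*3 = 15.
Iteration 3: components of {Housing,Motor,Washer} -> Base = 8*5 = 40, Rod = 15*5 = 75.
Iteration 4: no further components; recursion stops.
SUM(amt) = 1 + 4 + 5 + 2 + 15 + 6 + 8 + 75 + 40 = 156.

156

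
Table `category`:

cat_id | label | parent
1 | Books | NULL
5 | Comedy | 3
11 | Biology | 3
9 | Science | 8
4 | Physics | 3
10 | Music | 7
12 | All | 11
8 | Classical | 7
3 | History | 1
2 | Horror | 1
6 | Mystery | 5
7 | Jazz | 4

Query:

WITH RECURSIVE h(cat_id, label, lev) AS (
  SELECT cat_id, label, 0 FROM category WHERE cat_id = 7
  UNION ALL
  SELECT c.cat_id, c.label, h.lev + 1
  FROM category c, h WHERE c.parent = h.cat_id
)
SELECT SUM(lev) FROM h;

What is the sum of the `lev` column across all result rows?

Base: cat_id=7 (Jazz) at lev 0.
Iteration 1: rows with parent in {7} -> Classical (id 8, lev 1), Music (id 10, lev 1).
Iteration 2: rows with parent in {8,10} -> Science (id 9, lev 2).
Iteration 3: no rows with parent in {9}; recursion stops.
SUM(lev) = 0 + 1 + 1 + 2 = 4.

4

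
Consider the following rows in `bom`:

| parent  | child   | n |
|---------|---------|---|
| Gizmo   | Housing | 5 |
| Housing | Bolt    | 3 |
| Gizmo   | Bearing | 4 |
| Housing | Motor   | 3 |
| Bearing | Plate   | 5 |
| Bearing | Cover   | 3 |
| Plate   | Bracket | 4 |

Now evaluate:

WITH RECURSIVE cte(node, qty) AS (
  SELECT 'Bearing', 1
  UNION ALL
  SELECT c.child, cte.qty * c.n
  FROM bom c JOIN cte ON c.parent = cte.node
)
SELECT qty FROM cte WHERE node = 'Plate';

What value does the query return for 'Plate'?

5

Base: (Bearing, qty=1).
Iteration 1: components of {Bearing} -> Cover = 1*3 = 3, Plate = 1*5 = 5.
Iteration 2: components of {Cover,Plate} -> Bracket = 5*4 = 20.
Iteration 3: no further components; recursion stops.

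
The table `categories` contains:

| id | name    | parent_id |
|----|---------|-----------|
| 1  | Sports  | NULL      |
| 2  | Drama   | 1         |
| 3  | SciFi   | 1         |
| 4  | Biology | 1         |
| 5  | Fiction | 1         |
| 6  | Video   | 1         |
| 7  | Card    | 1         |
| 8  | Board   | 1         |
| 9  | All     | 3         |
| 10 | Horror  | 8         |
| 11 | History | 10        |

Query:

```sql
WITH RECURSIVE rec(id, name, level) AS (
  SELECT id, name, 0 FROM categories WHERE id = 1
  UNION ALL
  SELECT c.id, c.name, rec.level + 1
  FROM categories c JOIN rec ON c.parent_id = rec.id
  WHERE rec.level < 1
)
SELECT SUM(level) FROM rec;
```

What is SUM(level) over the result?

7

Base: id=1 (Sports) at level 0.
Iteration 1: rows with parent_id in {1} -> Drama (id 2, level 1), SciFi (id 3, level 1), Biology (id 4, level 1), Fiction (id 5, level 1), Video (id 6, level 1), Card (id 7, level 1), Board (id 8, level 1).
Iteration 2: level < 1 fails for all current rows; recursion stops.
SUM(level) = 0 + 1 + 1 + 1 + 1 + 1 + 1 + 1 = 7.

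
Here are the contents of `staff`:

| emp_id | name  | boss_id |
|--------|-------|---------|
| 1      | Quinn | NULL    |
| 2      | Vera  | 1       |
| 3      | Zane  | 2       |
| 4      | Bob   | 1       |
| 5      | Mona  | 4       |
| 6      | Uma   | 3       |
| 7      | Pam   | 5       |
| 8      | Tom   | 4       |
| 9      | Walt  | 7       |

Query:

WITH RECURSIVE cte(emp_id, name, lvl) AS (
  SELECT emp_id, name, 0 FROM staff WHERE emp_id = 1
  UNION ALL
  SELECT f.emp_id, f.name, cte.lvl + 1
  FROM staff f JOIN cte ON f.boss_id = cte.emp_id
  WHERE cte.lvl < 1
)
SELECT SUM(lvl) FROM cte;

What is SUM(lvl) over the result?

2

Base: emp_id=1 (Quinn) at lvl 0.
Iteration 1: rows with boss_id in {1} -> Vera (id 2, lvl 1), Bob (id 4, lvl 1).
Iteration 2: lvl < 1 fails for all current rows; recursion stops.
SUM(lvl) = 0 + 1 + 1 = 2.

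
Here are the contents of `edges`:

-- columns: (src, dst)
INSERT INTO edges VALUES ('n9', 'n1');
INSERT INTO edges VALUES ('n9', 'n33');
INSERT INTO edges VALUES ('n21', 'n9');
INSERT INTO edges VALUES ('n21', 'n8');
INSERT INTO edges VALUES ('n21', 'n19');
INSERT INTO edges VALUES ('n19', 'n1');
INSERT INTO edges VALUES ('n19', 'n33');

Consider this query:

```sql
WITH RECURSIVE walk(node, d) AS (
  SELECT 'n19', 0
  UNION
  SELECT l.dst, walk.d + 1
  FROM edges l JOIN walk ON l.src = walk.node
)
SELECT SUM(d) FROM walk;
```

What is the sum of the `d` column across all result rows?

Base: (n19, d=0).
Iteration 1: edges from {n19} -> (n1, d=1), (n33, d=1).
Iteration 2: no outgoing edges from {n1,n33}; recursion stops.
SUM(d) = 0 + 1 + 1 = 2.

2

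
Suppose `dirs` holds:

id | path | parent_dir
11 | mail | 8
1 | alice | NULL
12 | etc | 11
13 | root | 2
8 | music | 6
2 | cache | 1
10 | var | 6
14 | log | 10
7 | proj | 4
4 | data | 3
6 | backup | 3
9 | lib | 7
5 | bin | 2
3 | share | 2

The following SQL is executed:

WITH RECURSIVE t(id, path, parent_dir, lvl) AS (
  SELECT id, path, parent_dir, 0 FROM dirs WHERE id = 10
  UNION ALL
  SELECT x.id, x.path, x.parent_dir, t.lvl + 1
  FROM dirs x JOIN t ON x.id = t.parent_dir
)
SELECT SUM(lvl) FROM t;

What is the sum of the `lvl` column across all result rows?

Base: id=10 (var), parent_dir=6, lvl 0.
Iteration 1: join on id=6 -> backup (id 6, parent_dir=3, lvl 1).
Iteration 2: join on id=3 -> share (id 3, parent_dir=2, lvl 2).
Iteration 3: join on id=2 -> cache (id 2, parent_dir=1, lvl 3).
Iteration 4: join on id=1 -> alice (id 1, parent_dir=NULL, lvl 4).
Iteration 5: parent_dir is NULL; no match; recursion stops.
SUM(lvl) = 0 + 1 + 2 + 3 + 4 = 10.

10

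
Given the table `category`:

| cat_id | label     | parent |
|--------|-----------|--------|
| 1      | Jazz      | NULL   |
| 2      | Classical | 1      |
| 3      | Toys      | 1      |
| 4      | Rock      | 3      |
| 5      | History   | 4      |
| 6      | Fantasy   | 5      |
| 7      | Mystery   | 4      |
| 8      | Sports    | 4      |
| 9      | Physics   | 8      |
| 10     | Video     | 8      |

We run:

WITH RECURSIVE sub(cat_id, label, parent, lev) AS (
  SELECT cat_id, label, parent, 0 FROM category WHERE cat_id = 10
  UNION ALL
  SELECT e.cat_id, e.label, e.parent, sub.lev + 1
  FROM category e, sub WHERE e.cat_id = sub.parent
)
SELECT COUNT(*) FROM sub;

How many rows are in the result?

Base: cat_id=10 (Video), parent=8, lev 0.
Iteration 1: join on cat_id=8 -> Sports (id 8, parent=4, lev 1).
Iteration 2: join on cat_id=4 -> Rock (id 4, parent=3, lev 2).
Iteration 3: join on cat_id=3 -> Toys (id 3, parent=1, lev 3).
Iteration 4: join on cat_id=1 -> Jazz (id 1, parent=NULL, lev 4).
Iteration 5: parent is NULL; no match; recursion stops.
Total rows emitted: 5.

5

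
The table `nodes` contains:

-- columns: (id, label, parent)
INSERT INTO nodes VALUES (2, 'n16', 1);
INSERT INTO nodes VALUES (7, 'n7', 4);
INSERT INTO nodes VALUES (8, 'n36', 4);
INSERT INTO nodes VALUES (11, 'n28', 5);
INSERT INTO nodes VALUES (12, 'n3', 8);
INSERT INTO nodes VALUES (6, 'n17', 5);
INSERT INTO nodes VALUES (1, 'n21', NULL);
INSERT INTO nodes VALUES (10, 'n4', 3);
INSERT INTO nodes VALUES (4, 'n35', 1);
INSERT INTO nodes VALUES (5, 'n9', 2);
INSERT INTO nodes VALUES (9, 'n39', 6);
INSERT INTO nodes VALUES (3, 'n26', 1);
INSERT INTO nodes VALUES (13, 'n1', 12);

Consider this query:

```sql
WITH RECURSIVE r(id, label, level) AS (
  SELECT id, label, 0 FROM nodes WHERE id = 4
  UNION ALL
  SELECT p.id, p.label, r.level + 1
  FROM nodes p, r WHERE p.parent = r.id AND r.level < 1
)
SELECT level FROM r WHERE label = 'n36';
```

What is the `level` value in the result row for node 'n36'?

Base: id=4 (n35) at level 0.
Iteration 1: rows with parent in {4} -> n7 (id 7, level 1), n36 (id 8, level 1).
Iteration 2: level < 1 fails for all current rows; recursion stops.

1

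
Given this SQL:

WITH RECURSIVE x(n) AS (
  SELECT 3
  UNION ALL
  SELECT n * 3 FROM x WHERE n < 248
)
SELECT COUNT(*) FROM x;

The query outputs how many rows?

6

Base: n=3.
Iteration 1: 3 < 248 holds -> n = 3 * 3 = 9.
Iteration 2: 9 < 248 holds -> n = 9 * 3 = 27.
Iteration 3: 27 < 248 holds -> n = 27 * 3 = 81.
Iteration 4: 81 < 248 holds -> n = 81 * 3 = 243.
Iteration 5: 243 < 248 holds -> n = 243 * 3 = 729.
Iteration 6: 729 < 248 fails; recursion stops.
Total rows emitted: 6.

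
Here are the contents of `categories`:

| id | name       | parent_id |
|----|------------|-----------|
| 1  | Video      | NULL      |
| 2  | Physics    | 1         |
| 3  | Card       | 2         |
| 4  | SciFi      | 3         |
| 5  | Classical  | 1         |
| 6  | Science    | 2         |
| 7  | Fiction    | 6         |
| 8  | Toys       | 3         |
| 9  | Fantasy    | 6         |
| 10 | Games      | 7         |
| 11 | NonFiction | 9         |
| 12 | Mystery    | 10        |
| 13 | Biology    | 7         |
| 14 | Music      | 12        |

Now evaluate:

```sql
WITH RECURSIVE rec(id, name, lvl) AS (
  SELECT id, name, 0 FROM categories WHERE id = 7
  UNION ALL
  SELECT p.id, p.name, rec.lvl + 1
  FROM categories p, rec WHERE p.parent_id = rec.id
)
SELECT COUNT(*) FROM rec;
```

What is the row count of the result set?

5

Base: id=7 (Fiction) at lvl 0.
Iteration 1: rows with parent_id in {7} -> Games (id 10, lvl 1), Biology (id 13, lvl 1).
Iteration 2: rows with parent_id in {10,13} -> Mystery (id 12, lvl 2).
Iteration 3: rows with parent_id in {12} -> Music (id 14, lvl 3).
Iteration 4: no rows with parent_id in {14}; recursion stops.
Total rows emitted: 5.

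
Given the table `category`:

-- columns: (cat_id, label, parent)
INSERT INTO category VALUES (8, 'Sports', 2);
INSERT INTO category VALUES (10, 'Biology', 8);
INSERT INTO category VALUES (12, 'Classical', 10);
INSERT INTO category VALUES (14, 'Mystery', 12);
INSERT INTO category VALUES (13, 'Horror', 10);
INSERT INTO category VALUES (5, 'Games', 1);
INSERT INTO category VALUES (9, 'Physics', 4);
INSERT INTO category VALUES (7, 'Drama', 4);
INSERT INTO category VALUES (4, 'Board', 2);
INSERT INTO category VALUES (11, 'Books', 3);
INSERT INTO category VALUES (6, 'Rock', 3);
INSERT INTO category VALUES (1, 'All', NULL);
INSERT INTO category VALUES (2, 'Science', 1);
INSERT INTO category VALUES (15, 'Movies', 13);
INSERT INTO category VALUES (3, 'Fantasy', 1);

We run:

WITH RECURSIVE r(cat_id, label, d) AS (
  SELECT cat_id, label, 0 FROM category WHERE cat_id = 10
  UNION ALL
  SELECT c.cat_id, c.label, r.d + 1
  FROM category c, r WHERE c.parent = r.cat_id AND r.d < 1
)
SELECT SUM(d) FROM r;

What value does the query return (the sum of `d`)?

2

Base: cat_id=10 (Biology) at d 0.
Iteration 1: rows with parent in {10} -> Classical (id 12, d 1), Horror (id 13, d 1).
Iteration 2: d < 1 fails for all current rows; recursion stops.
SUM(d) = 0 + 1 + 1 = 2.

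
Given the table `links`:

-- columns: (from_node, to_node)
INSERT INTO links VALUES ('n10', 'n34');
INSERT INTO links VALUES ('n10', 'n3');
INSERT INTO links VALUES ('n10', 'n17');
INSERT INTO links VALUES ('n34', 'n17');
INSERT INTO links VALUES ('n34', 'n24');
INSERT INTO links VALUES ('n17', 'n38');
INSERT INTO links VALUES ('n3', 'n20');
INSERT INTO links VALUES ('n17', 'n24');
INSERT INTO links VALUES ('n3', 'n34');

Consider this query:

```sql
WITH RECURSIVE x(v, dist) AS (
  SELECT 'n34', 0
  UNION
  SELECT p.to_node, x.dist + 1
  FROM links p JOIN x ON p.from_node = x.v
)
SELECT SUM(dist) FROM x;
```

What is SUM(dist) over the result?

6

Base: (n34, dist=0).
Iteration 1: edges from {n34} -> (n17, dist=1), (n24, dist=1).
Iteration 2: edges from {n17,n24} -> (n24, dist=2), (n38, dist=2).
Iteration 3: no outgoing edges from {n24,n38}; recursion stops.
SUM(dist) = 0 + 1 + 1 + 2 + 2 = 6.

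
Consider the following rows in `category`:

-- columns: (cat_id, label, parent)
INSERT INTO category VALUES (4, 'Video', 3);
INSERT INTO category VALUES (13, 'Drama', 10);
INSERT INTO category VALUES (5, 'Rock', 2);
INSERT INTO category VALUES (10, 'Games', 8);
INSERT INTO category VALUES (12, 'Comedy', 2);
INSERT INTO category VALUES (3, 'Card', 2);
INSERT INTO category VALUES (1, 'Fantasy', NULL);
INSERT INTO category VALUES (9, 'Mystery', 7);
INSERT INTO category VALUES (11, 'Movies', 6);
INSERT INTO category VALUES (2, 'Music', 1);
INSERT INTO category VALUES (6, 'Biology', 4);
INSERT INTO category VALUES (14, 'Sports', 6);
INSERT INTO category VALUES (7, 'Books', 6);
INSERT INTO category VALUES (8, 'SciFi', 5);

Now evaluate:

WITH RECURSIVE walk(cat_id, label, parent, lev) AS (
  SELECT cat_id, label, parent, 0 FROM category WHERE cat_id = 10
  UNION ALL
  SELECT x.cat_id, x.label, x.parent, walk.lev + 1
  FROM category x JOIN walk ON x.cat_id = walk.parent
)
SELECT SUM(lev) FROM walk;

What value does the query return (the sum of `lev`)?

Base: cat_id=10 (Games), parent=8, lev 0.
Iteration 1: join on cat_id=8 -> SciFi (id 8, parent=5, lev 1).
Iteration 2: join on cat_id=5 -> Rock (id 5, parent=2, lev 2).
Iteration 3: join on cat_id=2 -> Music (id 2, parent=1, lev 3).
Iteration 4: join on cat_id=1 -> Fantasy (id 1, parent=NULL, lev 4).
Iteration 5: parent is NULL; no match; recursion stops.
SUM(lev) = 0 + 1 + 2 + 3 + 4 = 10.

10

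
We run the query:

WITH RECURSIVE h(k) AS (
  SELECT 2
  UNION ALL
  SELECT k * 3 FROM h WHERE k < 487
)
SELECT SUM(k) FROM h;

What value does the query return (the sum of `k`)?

Base: k=2.
Iteration 1: 2 < 487 holds -> k = 2 * 3 = 6.
Iteration 2: 6 < 487 holds -> k = 6 * 3 = 18.
Iteration 3: 18 < 487 holds -> k = 18 * 3 = 54.
Iteration 4: 54 < 487 holds -> k = 54 * 3 = 162.
Iteration 5: 162 < 487 holds -> k = 162 * 3 = 486.
Iteration 6: 486 < 487 holds -> k = 486 * 3 = 1458.
Iteration 7: 1458 < 487 fails; recursion stops.
SUM(k) = 2 + 6 + 18 + 54 + 162 + 486 + 1458 = 2186.

2186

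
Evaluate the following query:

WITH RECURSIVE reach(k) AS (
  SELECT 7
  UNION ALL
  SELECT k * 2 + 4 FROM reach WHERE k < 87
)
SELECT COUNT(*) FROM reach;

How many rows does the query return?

5

Base: k=7.
Iteration 1: 7 < 87 holds -> k = 7 * 2 + 4 = 18.
Iteration 2: 18 < 87 holds -> k = 18 * 2 + 4 = 40.
Iteration 3: 40 < 87 holds -> k = 40 * 2 + 4 = 84.
Iteration 4: 84 < 87 holds -> k = 84 * 2 + 4 = 172.
Iteration 5: 172 < 87 fails; recursion stops.
Total rows emitted: 5.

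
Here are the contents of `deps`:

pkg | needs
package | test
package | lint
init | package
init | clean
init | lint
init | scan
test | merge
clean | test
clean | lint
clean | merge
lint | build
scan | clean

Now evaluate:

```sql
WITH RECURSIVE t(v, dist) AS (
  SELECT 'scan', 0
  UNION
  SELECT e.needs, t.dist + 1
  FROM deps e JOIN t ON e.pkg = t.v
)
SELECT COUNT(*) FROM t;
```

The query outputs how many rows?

Base: (scan, dist=0).
Iteration 1: edges from {scan} -> (clean, dist=1).
Iteration 2: edges from {clean} -> (lint, dist=2), (merge, dist=2), (test, dist=2).
Iteration 3: edges from {lint,merge,test} -> (build, dist=3), (merge, dist=3).
Iteration 4: no outgoing edges from {build,merge}; recursion stops.
Total rows emitted: 7.

7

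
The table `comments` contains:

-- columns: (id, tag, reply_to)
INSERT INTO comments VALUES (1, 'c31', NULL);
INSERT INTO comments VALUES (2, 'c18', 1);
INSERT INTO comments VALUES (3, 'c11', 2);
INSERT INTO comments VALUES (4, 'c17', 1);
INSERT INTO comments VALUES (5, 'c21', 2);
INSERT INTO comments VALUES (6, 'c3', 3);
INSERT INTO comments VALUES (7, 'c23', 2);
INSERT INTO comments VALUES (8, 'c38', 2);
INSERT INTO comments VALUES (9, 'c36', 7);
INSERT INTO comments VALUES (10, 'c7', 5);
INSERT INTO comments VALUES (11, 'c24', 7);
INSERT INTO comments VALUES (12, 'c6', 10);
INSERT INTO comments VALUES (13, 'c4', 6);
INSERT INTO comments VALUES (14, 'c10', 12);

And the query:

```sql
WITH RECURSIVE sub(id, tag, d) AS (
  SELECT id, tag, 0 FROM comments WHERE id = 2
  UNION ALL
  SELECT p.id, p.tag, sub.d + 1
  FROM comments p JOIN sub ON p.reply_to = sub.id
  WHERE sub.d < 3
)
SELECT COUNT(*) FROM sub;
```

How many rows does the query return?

Base: id=2 (c18) at d 0.
Iteration 1: rows with reply_to in {2} -> c11 (id 3, d 1), c21 (id 5, d 1), c23 (id 7, d 1), c38 (id 8, d 1).
Iteration 2: rows with reply_to in {3,5,7,8} -> c3 (id 6, d 2), c36 (id 9, d 2), c7 (id 10, d 2), c24 (id 11, d 2).
Iteration 3: rows with reply_to in {6,9,10,11} -> c6 (id 12, d 3), c4 (id 13, d 3).
Iteration 4: d < 3 fails for all current rows; recursion stops.
Total rows emitted: 11.

11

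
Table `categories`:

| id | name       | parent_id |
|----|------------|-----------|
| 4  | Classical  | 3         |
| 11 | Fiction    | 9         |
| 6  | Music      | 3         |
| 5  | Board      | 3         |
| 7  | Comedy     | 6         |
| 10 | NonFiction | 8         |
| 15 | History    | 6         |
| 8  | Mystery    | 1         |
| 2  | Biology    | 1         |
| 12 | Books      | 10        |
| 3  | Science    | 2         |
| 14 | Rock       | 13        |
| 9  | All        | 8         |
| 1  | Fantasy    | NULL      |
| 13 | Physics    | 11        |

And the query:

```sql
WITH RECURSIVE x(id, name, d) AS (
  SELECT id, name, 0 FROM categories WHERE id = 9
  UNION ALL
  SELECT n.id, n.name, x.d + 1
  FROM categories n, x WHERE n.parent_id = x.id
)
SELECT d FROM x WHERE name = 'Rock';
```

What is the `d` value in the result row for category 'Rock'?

Base: id=9 (All) at d 0.
Iteration 1: rows with parent_id in {9} -> Fiction (id 11, d 1).
Iteration 2: rows with parent_id in {11} -> Physics (id 13, d 2).
Iteration 3: rows with parent_id in {13} -> Rock (id 14, d 3).
Iteration 4: no rows with parent_id in {14}; recursion stops.

3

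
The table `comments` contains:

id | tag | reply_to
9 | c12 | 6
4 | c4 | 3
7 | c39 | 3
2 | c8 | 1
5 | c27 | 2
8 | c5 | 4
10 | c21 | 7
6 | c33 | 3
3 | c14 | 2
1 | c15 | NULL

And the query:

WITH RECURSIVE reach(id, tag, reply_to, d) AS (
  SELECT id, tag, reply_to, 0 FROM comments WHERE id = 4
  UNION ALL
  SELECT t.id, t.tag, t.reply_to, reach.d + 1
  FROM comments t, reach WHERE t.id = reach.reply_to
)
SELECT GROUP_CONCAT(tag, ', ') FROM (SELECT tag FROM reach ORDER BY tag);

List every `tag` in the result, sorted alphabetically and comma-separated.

Base: id=4 (c4), reply_to=3, d 0.
Iteration 1: join on id=3 -> c14 (id 3, reply_to=2, d 1).
Iteration 2: join on id=2 -> c8 (id 2, reply_to=1, d 2).
Iteration 3: join on id=1 -> c15 (id 1, reply_to=NULL, d 3).
Iteration 4: reply_to is NULL; no match; recursion stops.

c14, c15, c4, c8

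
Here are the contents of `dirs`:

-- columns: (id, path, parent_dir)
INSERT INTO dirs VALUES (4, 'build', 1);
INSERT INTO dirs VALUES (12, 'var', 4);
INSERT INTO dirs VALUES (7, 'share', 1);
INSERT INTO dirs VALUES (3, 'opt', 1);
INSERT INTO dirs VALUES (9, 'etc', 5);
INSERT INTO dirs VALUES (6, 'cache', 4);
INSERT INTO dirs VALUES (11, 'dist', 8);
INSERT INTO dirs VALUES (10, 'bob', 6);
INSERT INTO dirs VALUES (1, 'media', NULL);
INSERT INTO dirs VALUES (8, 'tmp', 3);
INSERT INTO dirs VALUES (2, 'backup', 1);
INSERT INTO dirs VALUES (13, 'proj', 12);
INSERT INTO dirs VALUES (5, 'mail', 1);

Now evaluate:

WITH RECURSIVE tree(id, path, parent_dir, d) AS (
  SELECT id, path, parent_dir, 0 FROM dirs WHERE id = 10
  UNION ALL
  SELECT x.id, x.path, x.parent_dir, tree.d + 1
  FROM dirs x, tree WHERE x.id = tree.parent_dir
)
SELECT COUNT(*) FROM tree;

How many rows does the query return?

Base: id=10 (bob), parent_dir=6, d 0.
Iteration 1: join on id=6 -> cache (id 6, parent_dir=4, d 1).
Iteration 2: join on id=4 -> build (id 4, parent_dir=1, d 2).
Iteration 3: join on id=1 -> media (id 1, parent_dir=NULL, d 3).
Iteration 4: parent_dir is NULL; no match; recursion stops.
Total rows emitted: 4.

4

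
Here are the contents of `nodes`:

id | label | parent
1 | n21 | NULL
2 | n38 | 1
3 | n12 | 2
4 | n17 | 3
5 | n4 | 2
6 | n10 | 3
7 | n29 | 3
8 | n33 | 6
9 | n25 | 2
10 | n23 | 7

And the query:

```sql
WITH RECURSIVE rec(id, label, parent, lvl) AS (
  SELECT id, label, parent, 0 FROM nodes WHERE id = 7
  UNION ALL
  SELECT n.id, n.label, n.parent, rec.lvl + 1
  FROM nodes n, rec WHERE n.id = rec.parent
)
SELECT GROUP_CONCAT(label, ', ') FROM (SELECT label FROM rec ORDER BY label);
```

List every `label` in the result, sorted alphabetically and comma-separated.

Base: id=7 (n29), parent=3, lvl 0.
Iteration 1: join on id=3 -> n12 (id 3, parent=2, lvl 1).
Iteration 2: join on id=2 -> n38 (id 2, parent=1, lvl 2).
Iteration 3: join on id=1 -> n21 (id 1, parent=NULL, lvl 3).
Iteration 4: parent is NULL; no match; recursion stops.

n12, n21, n29, n38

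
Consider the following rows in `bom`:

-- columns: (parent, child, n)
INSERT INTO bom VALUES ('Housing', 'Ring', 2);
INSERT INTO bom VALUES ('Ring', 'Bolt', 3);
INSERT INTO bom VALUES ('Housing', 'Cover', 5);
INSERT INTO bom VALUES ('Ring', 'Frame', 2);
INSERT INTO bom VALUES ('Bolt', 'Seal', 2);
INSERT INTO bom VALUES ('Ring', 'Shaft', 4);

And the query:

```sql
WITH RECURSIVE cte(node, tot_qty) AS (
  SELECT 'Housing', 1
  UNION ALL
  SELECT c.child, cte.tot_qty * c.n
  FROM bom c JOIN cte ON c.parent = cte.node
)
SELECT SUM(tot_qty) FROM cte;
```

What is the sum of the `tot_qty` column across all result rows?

38

Base: (Housing, tot_qty=1).
Iteration 1: components of {Housing} -> Cover = 1*5 = 5, Ring = 1*2 = 2.
Iteration 2: components of {Cover,Ring} -> Bolt = 2*3 = 6, Frame = 2*2 = 4, Shaft = 2*4 = 8.
Iteration 3: components of {Bolt,Frame,Shaft} -> Seal = 6*2 = 12.
Iteration 4: no further components; recursion stops.
SUM(tot_qty) = 1 + 2 + 5 + 6 + 4 + 8 + 12 = 38.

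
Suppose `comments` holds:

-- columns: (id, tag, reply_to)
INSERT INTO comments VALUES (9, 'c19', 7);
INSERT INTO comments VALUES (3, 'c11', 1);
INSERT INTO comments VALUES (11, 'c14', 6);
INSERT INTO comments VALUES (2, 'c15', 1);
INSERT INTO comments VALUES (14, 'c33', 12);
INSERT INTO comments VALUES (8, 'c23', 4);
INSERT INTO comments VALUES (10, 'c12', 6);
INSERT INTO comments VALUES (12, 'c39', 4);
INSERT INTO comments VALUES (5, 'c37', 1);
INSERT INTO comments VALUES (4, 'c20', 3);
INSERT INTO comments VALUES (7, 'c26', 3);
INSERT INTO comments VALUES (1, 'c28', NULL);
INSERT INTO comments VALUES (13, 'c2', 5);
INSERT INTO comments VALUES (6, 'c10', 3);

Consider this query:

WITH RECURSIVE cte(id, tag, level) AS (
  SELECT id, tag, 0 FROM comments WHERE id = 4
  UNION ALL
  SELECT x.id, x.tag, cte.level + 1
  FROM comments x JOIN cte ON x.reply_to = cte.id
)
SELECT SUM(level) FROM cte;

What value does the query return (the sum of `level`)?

Base: id=4 (c20) at level 0.
Iteration 1: rows with reply_to in {4} -> c23 (id 8, level 1), c39 (id 12, level 1).
Iteration 2: rows with reply_to in {8,12} -> c33 (id 14, level 2).
Iteration 3: no rows with reply_to in {14}; recursion stops.
SUM(level) = 0 + 1 + 1 + 2 = 4.

4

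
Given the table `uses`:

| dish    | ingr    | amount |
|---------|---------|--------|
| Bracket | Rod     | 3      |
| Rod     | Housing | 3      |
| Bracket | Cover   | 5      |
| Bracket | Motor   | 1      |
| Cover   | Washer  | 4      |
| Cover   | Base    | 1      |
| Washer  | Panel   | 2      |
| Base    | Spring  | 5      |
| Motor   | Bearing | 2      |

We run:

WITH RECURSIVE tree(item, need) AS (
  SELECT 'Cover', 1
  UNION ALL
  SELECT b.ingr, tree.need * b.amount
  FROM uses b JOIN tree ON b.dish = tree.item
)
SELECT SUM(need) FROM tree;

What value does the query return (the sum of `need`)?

19

Base: (Cover, need=1).
Iteration 1: components of {Cover} -> Base = 1*1 = 1, Washer = 1*4 = 4.
Iteration 2: components of {Base,Washer} -> Panel = 4*2 = 8, Spring = 1*5 = 5.
Iteration 3: no further components; recursion stops.
SUM(need) = 1 + 4 + 1 + 8 + 5 = 19.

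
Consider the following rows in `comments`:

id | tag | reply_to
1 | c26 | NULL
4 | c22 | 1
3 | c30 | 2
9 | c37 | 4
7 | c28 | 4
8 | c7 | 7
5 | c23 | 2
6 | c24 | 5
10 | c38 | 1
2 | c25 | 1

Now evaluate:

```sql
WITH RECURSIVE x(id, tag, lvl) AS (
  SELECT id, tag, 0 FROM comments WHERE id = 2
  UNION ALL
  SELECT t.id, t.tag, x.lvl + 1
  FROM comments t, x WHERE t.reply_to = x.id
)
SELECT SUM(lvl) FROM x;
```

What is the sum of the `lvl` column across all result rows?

Base: id=2 (c25) at lvl 0.
Iteration 1: rows with reply_to in {2} -> c30 (id 3, lvl 1), c23 (id 5, lvl 1).
Iteration 2: rows with reply_to in {3,5} -> c24 (id 6, lvl 2).
Iteration 3: no rows with reply_to in {6}; recursion stops.
SUM(lvl) = 0 + 1 + 1 + 2 = 4.

4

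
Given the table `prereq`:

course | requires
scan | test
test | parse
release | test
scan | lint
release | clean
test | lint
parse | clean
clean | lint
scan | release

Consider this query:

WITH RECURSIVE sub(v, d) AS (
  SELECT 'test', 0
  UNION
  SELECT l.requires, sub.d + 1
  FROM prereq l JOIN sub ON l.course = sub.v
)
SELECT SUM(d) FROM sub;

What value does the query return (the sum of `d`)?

7

Base: (test, d=0).
Iteration 1: edges from {test} -> (lint, d=1), (parse, d=1).
Iteration 2: edges from {lint,parse} -> (clean, d=2).
Iteration 3: edges from {clean} -> (lint, d=3).
Iteration 4: no outgoing edges from {lint}; recursion stops.
SUM(d) = 0 + 1 + 1 + 2 + 3 = 7.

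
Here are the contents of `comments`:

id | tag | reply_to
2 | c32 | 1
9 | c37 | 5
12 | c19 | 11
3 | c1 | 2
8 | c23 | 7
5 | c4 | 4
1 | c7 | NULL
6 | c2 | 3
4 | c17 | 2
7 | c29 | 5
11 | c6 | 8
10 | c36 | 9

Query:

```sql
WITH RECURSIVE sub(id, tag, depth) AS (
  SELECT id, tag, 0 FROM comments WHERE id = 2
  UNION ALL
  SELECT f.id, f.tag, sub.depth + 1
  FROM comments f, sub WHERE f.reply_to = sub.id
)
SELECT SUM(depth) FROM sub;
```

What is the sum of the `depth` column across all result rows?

Base: id=2 (c32) at depth 0.
Iteration 1: rows with reply_to in {2} -> c1 (id 3, depth 1), c17 (id 4, depth 1).
Iteration 2: rows with reply_to in {3,4} -> c4 (id 5, depth 2), c2 (id 6, depth 2).
Iteration 3: rows with reply_to in {5,6} -> c29 (id 7, depth 3), c37 (id 9, depth 3).
Iteration 4: rows with reply_to in {7,9} -> c23 (id 8, depth 4), c36 (id 10, depth 4).
Iteration 5: rows with reply_to in {8,10} -> c6 (id 11, depth 5).
Iteration 6: rows with reply_to in {11} -> c19 (id 12, depth 6).
Iteration 7: no rows with reply_to in {12}; recursion stops.
SUM(depth) = 0 + 1 + 1 + 2 + 2 + 3 + 3 + 4 + 4 + 5 + 6 = 31.

31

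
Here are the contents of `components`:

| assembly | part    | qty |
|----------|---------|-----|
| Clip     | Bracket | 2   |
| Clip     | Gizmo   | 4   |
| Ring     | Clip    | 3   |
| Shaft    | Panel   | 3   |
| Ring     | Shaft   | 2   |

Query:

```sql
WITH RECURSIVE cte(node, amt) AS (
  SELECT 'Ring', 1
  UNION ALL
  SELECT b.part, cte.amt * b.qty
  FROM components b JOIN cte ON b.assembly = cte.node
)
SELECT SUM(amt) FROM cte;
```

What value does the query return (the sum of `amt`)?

Base: (Ring, amt=1).
Iteration 1: components of {Ring} -> Clip = 1*3 = 3, Shaft = 1*2 = 2.
Iteration 2: components of {Clip,Shaft} -> Bracket = 3*2 = 6, Gizmo = 3*4 = 12, Panel = 2*3 = 6.
Iteration 3: no further components; recursion stops.
SUM(amt) = 1 + 2 + 3 + 6 + 6 + 12 = 30.

30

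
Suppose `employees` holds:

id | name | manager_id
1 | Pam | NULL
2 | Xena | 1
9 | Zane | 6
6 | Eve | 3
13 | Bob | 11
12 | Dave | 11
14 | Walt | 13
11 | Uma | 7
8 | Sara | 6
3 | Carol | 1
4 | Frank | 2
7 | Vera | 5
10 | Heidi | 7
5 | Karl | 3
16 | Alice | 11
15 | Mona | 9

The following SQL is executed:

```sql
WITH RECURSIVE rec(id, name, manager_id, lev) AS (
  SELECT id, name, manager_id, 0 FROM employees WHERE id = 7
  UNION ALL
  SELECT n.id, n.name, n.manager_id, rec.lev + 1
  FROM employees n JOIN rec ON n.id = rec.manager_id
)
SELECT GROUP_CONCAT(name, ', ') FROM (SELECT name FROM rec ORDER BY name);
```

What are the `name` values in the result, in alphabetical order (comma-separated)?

Carol, Karl, Pam, Vera

Base: id=7 (Vera), manager_id=5, lev 0.
Iteration 1: join on id=5 -> Karl (id 5, manager_id=3, lev 1).
Iteration 2: join on id=3 -> Carol (id 3, manager_id=1, lev 2).
Iteration 3: join on id=1 -> Pam (id 1, manager_id=NULL, lev 3).
Iteration 4: manager_id is NULL; no match; recursion stops.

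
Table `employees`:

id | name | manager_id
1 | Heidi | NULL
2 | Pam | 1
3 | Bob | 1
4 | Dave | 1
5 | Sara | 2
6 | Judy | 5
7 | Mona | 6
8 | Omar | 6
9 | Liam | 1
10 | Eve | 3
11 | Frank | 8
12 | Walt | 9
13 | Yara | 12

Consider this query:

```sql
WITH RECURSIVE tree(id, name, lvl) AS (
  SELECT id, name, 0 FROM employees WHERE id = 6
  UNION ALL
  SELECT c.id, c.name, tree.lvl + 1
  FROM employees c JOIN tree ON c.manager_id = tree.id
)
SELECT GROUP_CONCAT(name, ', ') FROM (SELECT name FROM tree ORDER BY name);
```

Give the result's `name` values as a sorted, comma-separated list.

Frank, Judy, Mona, Omar

Base: id=6 (Judy) at lvl 0.
Iteration 1: rows with manager_id in {6} -> Mona (id 7, lvl 1), Omar (id 8, lvl 1).
Iteration 2: rows with manager_id in {7,8} -> Frank (id 11, lvl 2).
Iteration 3: no rows with manager_id in {11}; recursion stops.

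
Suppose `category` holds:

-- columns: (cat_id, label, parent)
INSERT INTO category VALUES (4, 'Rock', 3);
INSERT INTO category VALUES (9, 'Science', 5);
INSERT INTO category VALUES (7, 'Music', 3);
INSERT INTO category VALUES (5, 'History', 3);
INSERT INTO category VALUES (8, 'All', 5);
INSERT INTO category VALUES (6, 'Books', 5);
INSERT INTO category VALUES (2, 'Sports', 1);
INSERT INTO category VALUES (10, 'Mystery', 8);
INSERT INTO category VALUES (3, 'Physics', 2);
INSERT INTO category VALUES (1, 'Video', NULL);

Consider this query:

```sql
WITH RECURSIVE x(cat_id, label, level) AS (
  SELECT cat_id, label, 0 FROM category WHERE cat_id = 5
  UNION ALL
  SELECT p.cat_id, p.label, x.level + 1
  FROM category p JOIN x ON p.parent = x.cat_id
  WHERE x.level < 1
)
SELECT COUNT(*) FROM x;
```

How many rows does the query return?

4

Base: cat_id=5 (History) at level 0.
Iteration 1: rows with parent in {5} -> Books (id 6, level 1), All (id 8, level 1), Science (id 9, level 1).
Iteration 2: level < 1 fails for all current rows; recursion stops.
Total rows emitted: 4.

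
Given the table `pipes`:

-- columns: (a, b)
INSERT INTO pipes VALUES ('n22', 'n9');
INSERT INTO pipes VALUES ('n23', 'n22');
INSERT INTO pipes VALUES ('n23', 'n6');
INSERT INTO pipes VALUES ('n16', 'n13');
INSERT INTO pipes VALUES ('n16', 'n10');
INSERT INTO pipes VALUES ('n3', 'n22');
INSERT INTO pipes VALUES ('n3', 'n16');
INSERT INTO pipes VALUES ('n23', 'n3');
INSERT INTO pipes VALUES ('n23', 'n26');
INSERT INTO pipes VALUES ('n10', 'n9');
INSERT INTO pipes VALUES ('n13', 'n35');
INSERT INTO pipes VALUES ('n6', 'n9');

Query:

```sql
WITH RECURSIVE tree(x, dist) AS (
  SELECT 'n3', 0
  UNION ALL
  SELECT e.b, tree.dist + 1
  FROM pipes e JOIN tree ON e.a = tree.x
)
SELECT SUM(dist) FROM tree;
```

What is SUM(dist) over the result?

Base: (n3, dist=0).
Iteration 1: edges from {n3} -> (n16, dist=1), (n22, dist=1).
Iteration 2: edges from {n16,n22} -> (n10, dist=2), (n13, dist=2), (n9, dist=2).
Iteration 3: edges from {n10,n13,n9} -> (n35, dist=3), (n9, dist=3).
Iteration 4: no outgoing edges from {n35,n9}; recursion stops.
SUM(dist) = 0 + 1 + 1 + 2 + 2 + 2 + 3 + 3 = 14.

14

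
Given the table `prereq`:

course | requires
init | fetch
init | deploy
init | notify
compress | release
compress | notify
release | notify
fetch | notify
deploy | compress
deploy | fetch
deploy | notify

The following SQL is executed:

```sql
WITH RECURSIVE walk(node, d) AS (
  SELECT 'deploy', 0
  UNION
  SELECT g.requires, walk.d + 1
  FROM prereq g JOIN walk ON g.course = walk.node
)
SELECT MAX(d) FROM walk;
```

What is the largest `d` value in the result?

Base: (deploy, d=0).
Iteration 1: edges from {deploy} -> (compress, d=1), (fetch, d=1), (notify, d=1).
Iteration 2: edges from {compress,fetch,notify} -> (notify, d=2), (release, d=2). [UNION drops 1 duplicate row(s)]
Iteration 3: edges from {notify,release} -> (notify, d=3).
Iteration 4: no outgoing edges from {notify}; recursion stops.
d values: 0, 1, 1, 1, 2, 2, 3; the maximum is 3.

3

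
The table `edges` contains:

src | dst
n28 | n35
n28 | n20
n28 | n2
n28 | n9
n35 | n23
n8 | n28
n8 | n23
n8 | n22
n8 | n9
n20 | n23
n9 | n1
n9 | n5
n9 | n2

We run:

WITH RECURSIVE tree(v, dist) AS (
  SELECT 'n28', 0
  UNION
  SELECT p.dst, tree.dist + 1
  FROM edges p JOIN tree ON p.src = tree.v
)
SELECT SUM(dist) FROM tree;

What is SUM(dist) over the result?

Base: (n28, dist=0).
Iteration 1: edges from {n28} -> (n2, dist=1), (n20, dist=1), (n35, dist=1), (n9, dist=1).
Iteration 2: edges from {n2,n20,n35,n9} -> (n1, dist=2), (n2, dist=2), (n23, dist=2), (n5, dist=2). [UNION drops 1 duplicate row(s)]
Iteration 3: no outgoing edges from {n1,n2,n23,n5}; recursion stops.
SUM(dist) = 0 + 1 + 1 + 1 + 1 + 2 + 2 + 2 + 2 = 12.

12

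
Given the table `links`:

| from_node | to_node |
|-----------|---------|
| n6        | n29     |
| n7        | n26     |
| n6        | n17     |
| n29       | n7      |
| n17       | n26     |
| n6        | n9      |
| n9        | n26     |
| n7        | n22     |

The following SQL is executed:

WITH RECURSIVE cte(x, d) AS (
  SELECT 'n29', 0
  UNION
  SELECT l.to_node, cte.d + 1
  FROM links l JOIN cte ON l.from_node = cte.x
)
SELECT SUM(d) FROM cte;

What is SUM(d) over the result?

5

Base: (n29, d=0).
Iteration 1: edges from {n29} -> (n7, d=1).
Iteration 2: edges from {n7} -> (n22, d=2), (n26, d=2).
Iteration 3: no outgoing edges from {n22,n26}; recursion stops.
SUM(d) = 0 + 1 + 2 + 2 = 5.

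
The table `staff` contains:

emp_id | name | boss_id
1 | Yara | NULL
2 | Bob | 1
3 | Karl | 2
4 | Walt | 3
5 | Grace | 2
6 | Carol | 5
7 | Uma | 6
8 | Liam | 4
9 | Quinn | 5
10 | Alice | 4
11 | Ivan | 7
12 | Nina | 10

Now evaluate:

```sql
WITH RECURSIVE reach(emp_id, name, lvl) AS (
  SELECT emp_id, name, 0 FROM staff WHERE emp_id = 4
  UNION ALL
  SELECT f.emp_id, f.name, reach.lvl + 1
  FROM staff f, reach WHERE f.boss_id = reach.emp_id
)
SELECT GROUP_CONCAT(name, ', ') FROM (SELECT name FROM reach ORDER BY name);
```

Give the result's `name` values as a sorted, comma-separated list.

Base: emp_id=4 (Walt) at lvl 0.
Iteration 1: rows with boss_id in {4} -> Liam (id 8, lvl 1), Alice (id 10, lvl 1).
Iteration 2: rows with boss_id in {8,10} -> Nina (id 12, lvl 2).
Iteration 3: no rows with boss_id in {12}; recursion stops.

Alice, Liam, Nina, Walt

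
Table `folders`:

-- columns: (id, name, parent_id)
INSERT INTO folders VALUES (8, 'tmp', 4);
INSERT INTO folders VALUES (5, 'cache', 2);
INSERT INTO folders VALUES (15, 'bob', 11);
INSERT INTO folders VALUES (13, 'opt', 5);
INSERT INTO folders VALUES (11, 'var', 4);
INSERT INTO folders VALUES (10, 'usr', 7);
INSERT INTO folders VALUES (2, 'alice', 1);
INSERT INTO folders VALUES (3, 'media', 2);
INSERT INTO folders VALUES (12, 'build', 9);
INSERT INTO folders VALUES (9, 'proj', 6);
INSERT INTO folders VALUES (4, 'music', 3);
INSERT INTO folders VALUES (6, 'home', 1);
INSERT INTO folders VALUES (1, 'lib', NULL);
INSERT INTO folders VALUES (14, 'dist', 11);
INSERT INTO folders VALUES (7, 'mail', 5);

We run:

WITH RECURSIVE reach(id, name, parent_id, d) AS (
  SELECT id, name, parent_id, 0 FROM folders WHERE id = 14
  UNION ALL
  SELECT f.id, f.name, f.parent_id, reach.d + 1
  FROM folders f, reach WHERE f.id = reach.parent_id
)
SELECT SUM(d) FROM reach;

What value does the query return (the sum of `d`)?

15

Base: id=14 (dist), parent_id=11, d 0.
Iteration 1: join on id=11 -> var (id 11, parent_id=4, d 1).
Iteration 2: join on id=4 -> music (id 4, parent_id=3, d 2).
Iteration 3: join on id=3 -> media (id 3, parent_id=2, d 3).
Iteration 4: join on id=2 -> alice (id 2, parent_id=1, d 4).
Iteration 5: join on id=1 -> lib (id 1, parent_id=NULL, d 5).
Iteration 6: parent_id is NULL; no match; recursion stops.
SUM(d) = 0 + 1 + 2 + 3 + 4 + 5 = 15.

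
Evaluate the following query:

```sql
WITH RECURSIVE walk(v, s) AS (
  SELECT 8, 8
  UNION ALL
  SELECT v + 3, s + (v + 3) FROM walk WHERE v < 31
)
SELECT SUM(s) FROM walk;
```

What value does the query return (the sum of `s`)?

720

Base: v=8, s=8.
Iteration 1: 8 < 31 holds -> v = 8 + 3 = 11, s = 8 + 11 = 19.
Iteration 2: 11 < 31 holds -> v = 11 + 3 = 14, s = 19 + 14 = 33.
Iteration 3: 14 < 31 holds -> v = 14 + 3 = 17, s = 33 + 17 = 50.
Iteration 4: 17 < 31 holds -> v = 17 + 3 = 20, s = 50 + 20 = 70.
Iteration 5: 20 < 31 holds -> v = 20 + 3 = 23, s = 70 + 23 = 93.
Iteration 6: 23 < 31 holds -> v = 23 + 3 = 26, s = 93 + 26 = 119.
Iteration 7: 26 < 31 holds -> v = 26 + 3 = 29, s = 119 + 29 = 148.
Iteration 8: 29 < 31 holds -> v = 29 + 3 = 32, s = 148 + 32 = 180.
Iteration 9: 32 < 31 fails; recursion stops.
SUM(s) = 8 + 19 + 33 + 50 + 70 + 93 + 119 + 148 + 180 = 720.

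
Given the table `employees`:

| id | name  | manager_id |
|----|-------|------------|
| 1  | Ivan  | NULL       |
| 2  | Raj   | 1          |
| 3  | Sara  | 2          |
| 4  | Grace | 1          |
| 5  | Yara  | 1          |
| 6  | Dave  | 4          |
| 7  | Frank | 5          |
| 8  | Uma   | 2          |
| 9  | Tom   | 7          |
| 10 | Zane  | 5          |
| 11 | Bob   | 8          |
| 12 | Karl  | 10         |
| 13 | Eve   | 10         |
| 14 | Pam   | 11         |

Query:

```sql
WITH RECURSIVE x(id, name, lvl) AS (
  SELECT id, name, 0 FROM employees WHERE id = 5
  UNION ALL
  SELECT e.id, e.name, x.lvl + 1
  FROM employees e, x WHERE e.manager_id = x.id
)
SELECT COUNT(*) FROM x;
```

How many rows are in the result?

Base: id=5 (Yara) at lvl 0.
Iteration 1: rows with manager_id in {5} -> Frank (id 7, lvl 1), Zane (id 10, lvl 1).
Iteration 2: rows with manager_id in {7,10} -> Tom (id 9, lvl 2), Karl (id 12, lvl 2), Eve (id 13, lvl 2).
Iteration 3: no rows with manager_id in {9,12,13}; recursion stops.
Total rows emitted: 6.

6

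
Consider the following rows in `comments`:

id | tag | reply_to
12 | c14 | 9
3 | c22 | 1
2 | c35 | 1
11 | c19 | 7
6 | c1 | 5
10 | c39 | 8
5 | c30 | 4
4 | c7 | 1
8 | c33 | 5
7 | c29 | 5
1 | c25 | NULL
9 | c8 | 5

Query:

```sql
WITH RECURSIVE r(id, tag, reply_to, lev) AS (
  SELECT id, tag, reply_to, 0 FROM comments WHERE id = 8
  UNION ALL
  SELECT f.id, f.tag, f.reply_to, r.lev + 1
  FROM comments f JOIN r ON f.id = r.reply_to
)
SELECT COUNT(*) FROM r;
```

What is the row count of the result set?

Base: id=8 (c33), reply_to=5, lev 0.
Iteration 1: join on id=5 -> c30 (id 5, reply_to=4, lev 1).
Iteration 2: join on id=4 -> c7 (id 4, reply_to=1, lev 2).
Iteration 3: join on id=1 -> c25 (id 1, reply_to=NULL, lev 3).
Iteration 4: reply_to is NULL; no match; recursion stops.
Total rows emitted: 4.

4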